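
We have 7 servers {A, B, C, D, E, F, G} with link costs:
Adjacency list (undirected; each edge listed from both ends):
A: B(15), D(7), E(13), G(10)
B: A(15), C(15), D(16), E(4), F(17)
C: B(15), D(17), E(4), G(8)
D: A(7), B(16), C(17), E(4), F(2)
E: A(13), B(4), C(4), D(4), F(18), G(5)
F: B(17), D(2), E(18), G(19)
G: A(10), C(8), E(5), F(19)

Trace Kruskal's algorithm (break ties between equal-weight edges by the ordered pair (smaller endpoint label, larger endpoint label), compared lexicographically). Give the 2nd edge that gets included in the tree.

B-E

Sort edges by weight, then run Kruskal:
D-F (2): add. Components now {A} {B} {C} {D,F} {E} {G}
B-E (4): add. Components now {A} {B,E} {C} {D,F} {G}
C-E (4): add. Components now {A} {B,C,E} {D,F} {G}
D-E (4): add. Components now {A} {B,C,D,E,F} {G}
E-G (5): add. Components now {A} {B,C,D,E,F,G}
A-D (7): add. Components now {A,B,C,D,E,F,G}
The 2nd edge added is B-E.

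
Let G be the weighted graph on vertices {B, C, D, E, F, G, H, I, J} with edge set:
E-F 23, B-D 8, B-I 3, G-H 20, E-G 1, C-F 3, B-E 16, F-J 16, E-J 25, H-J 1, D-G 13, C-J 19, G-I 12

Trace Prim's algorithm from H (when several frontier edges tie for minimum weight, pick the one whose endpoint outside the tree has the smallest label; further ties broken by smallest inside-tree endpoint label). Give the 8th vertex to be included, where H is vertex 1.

B

Prim, starting at H.
Step 1: cheapest edge leaving the tree is H-J (1); add J.
Step 2: cheapest edge leaving the tree is F-J (16); add F.
Step 3: cheapest edge leaving the tree is C-F (3); add C.
Step 4: cheapest edge leaving the tree is G-H (20); add G.
Step 5: cheapest edge leaving the tree is E-G (1); add E.
Step 6: cheapest edge leaving the tree is G-I (12); add I.
Step 7: cheapest edge leaving the tree is B-I (3); add B.
Step 8: cheapest edge leaving the tree is B-D (8); add D.
Vertex order: H, J, F, C, G, E, I, B, D. The 8th vertex is B.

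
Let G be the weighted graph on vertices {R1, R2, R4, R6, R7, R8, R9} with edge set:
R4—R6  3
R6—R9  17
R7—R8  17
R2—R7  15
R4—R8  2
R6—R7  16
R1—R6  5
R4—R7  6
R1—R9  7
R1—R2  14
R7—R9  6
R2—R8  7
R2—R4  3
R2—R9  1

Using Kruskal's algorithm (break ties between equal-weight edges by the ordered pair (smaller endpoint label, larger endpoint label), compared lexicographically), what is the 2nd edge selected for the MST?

R4-R8

Kruskal: consider edges lightest-first.
R2—R9 (1): add — endpoints in different components.
R4—R8 (2): add — endpoints in different components.
R2—R4 (3): add — endpoints in different components.
R4—R6 (3): add — endpoints in different components.
R1—R6 (5): add — endpoints in different components.
R4—R7 (6): add — endpoints in different components.
The 2nd edge added is R4—R8.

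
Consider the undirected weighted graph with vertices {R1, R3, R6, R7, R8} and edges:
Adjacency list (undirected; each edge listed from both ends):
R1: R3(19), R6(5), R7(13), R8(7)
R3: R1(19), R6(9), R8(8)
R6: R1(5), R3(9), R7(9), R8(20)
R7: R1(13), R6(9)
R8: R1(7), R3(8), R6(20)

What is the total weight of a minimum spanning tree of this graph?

Kruskal's algorithm — process edges by increasing weight (ties by edge label):
R1–R6 (5): add — endpoints in different components.
R1–R8 (7): add — endpoints in different components.
R3–R8 (8): add — endpoints in different components.
R3–R6 (9): skip — R6 and R3 already connected.
R6–R7 (9): add — endpoints in different components.
MST edges: R1–R6, R1–R8, R3–R8, R6–R7; total weight 5+7+8+9 = 29.

29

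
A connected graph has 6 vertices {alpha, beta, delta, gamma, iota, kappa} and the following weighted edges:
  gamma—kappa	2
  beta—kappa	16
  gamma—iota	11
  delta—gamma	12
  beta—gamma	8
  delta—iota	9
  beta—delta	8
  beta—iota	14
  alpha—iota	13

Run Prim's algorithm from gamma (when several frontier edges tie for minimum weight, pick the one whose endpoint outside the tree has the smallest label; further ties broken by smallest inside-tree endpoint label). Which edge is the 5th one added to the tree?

Prim's algorithm from gamma:
Step 1: frontier [gamma—kappa 2, beta—gamma 8, gamma—iota 11, delta—gamma 12] → take gamma—kappa (2); add kappa.
Step 2: frontier [beta—gamma 8, gamma—iota 11, delta—gamma 12, beta—kappa 16] → take beta—gamma (8); add beta.
Step 3: frontier [beta—delta 8, beta—iota 14, gamma—iota 11, delta—gamma 12] → take beta—delta (8); add delta.
Step 4: frontier [beta—iota 14, delta—iota 9, gamma—iota 11] → take delta—iota (9); add iota.
Step 5: frontier [alpha—iota 13] → take alpha—iota (13); add alpha.
The 5th edge added is alpha—iota.

alpha-iota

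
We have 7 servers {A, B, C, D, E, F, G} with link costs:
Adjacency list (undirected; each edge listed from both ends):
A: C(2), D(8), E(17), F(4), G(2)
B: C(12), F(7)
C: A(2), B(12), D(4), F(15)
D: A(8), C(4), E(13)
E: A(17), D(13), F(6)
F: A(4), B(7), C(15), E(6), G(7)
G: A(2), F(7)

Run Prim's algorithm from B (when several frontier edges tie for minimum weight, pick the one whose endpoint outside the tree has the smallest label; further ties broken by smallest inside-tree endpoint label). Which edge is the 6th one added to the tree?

E-F

Prim, starting at B.
Step 1: cheapest edge leaving the tree is B–F (7); add F.
Step 2: cheapest edge leaving the tree is A–F (4); add A.
Step 3: cheapest edge leaving the tree is A–C (2); add C.
Step 4: cheapest edge leaving the tree is A–G (2); add G.
Step 5: cheapest edge leaving the tree is C–D (4); add D.
Step 6: cheapest edge leaving the tree is E–F (6); add E.
The 6th edge added is E–F.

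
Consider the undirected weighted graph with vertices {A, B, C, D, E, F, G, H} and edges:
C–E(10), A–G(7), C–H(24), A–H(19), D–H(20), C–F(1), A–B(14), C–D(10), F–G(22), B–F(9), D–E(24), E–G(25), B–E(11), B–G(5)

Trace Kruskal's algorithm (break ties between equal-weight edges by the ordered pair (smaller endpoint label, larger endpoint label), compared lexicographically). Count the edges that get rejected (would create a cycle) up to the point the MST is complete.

Kruskal's algorithm — process edges by increasing weight (ties by edge label):
C–F (1): add — endpoints in different components.
B–G (5): add — endpoints in different components.
A–G (7): add — endpoints in different components.
B–F (9): add — endpoints in different components.
C–D (10): add — endpoints in different components.
C–E (10): add — endpoints in different components.
B–E (11): skip — B and E already connected.
A–B (14): skip — A and B already connected.
A–H (19): add — endpoints in different components.
Edges rejected before the tree was complete: 2.

2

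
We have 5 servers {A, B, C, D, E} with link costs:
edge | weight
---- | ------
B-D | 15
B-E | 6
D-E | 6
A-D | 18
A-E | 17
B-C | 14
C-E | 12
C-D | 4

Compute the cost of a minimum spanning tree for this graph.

Prim's algorithm from D:
Step 1: frontier [C-D 4, D-E 6, B-D 15, A-D 18] → take C-D (4); add C.
Step 2: frontier [C-E 12, B-C 14, D-E 6, B-D 15, A-D 18] → take D-E (6); add E.
Step 3: frontier [B-C 14, B-D 15, A-D 18, B-E 6, A-E 17] → take B-E (6); add B.
Step 4: frontier [A-D 18, A-E 17] → take A-E (17); add A.
MST edges: C-D, D-E, B-E, A-E; total weight 4+6+6+17 = 33.

33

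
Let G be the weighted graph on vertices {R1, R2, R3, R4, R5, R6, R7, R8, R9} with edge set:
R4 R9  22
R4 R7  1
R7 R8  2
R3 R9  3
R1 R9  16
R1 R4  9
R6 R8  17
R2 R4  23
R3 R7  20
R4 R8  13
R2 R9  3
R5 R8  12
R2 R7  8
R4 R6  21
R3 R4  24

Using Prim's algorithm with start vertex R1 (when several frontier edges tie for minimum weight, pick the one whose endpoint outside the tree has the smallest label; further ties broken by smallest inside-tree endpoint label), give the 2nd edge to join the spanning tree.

R4-R7

Prim's algorithm from R1:
Step 1: cheapest edge leaving the tree is R1 R4 (9); add R4.
Step 2: cheapest edge leaving the tree is R4 R7 (1); add R7.
Step 3: cheapest edge leaving the tree is R7 R8 (2); add R8.
Step 4: cheapest edge leaving the tree is R2 R7 (8); add R2.
Step 5: cheapest edge leaving the tree is R2 R9 (3); add R9.
Step 6: cheapest edge leaving the tree is R3 R9 (3); add R3.
Step 7: cheapest edge leaving the tree is R5 R8 (12); add R5.
Step 8: cheapest edge leaving the tree is R6 R8 (17); add R6.
The 2nd edge added is R4 R7.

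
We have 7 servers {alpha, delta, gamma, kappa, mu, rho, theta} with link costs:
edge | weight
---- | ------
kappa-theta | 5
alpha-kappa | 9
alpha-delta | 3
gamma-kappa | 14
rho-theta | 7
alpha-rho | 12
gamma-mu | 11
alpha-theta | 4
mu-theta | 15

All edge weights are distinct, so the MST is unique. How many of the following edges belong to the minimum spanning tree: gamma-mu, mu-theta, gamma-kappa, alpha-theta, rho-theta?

Kruskal: consider edges lightest-first.
alpha-delta (3): add — endpoints in different components.
alpha-theta (4): add — endpoints in different components.
kappa-theta (5): add — endpoints in different components.
rho-theta (7): add — endpoints in different components.
alpha-kappa (9): skip — alpha and kappa already connected.
gamma-mu (11): add — endpoints in different components.
alpha-rho (12): skip — rho and alpha already connected.
gamma-kappa (14): add — endpoints in different components.
MST edge set: {alpha-delta, alpha-theta, kappa-theta, rho-theta, gamma-mu, gamma-kappa}.
Of the listed edges, {gamma-mu, gamma-kappa, alpha-theta, rho-theta} are in the MST → 4.

4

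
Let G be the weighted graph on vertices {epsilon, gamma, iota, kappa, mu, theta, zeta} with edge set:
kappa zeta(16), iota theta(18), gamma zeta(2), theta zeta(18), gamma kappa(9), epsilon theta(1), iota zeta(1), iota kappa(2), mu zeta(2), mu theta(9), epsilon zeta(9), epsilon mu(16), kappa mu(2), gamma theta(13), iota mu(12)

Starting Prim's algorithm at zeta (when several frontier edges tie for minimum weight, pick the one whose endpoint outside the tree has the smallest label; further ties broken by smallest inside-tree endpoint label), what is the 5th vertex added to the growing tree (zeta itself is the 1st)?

Prim, starting at zeta.
Step 1: cheapest edge leaving the tree is iota zeta (1); add iota.
Step 2: cheapest edge leaving the tree is gamma zeta (2); add gamma.
Step 3: cheapest edge leaving the tree is iota kappa (2); add kappa.
Step 4: cheapest edge leaving the tree is kappa mu (2); add mu.
Step 5: cheapest edge leaving the tree is epsilon zeta (9); add epsilon.
Step 6: cheapest edge leaving the tree is epsilon theta (1); add theta.
Vertex order: zeta, iota, gamma, kappa, mu, epsilon, theta. The 5th vertex is mu.

mu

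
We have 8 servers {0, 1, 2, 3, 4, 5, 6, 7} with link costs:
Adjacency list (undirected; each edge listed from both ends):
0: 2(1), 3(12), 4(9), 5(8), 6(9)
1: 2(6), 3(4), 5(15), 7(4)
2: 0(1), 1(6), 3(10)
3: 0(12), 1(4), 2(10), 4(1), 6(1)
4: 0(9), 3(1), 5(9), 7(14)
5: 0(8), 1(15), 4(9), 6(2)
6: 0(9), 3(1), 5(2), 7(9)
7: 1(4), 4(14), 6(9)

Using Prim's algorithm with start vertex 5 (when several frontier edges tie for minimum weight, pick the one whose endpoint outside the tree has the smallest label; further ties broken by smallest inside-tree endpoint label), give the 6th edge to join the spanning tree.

1-2

Prim, starting at 5.
Step 1: cheapest edge leaving the tree is 5–6 (2); add 6.
Step 2: cheapest edge leaving the tree is 3–6 (1); add 3.
Step 3: cheapest edge leaving the tree is 3–4 (1); add 4.
Step 4: cheapest edge leaving the tree is 1–3 (4); add 1.
Step 5: cheapest edge leaving the tree is 1–7 (4); add 7.
Step 6: cheapest edge leaving the tree is 1–2 (6); add 2.
Step 7: cheapest edge leaving the tree is 0–2 (1); add 0.
The 6th edge added is 1–2.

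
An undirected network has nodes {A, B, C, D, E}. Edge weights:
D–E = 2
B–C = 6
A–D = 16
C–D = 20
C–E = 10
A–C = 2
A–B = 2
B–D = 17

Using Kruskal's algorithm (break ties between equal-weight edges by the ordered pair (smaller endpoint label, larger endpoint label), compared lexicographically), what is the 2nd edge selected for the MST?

A-C

Kruskal's algorithm — process edges by increasing weight (ties by edge label):
A–B (2): add — endpoints in different components.
A–C (2): add — endpoints in different components.
D–E (2): add — endpoints in different components.
B–C (6): skip — B and C already connected.
C–E (10): add — endpoints in different components.
The 2nd edge added is A–C.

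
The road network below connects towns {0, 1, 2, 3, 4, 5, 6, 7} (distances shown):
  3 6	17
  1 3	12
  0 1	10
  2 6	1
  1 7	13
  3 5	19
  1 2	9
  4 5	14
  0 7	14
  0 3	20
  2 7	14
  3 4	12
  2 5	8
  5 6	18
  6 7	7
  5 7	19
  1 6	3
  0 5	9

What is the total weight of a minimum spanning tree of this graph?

Kruskal: consider edges lightest-first.
2 6 (1): add — endpoints in different components.
1 6 (3): add — endpoints in different components.
6 7 (7): add — endpoints in different components.
2 5 (8): add — endpoints in different components.
0 5 (9): add — endpoints in different components.
1 2 (9): skip — 1 and 2 already connected.
0 1 (10): skip — 0 and 1 already connected.
1 3 (12): add — endpoints in different components.
3 4 (12): add — endpoints in different components.
MST edges: 2 6, 1 6, 6 7, 2 5, 0 5, 1 3, 3 4; total weight 1+3+7+8+9+12+12 = 52.

52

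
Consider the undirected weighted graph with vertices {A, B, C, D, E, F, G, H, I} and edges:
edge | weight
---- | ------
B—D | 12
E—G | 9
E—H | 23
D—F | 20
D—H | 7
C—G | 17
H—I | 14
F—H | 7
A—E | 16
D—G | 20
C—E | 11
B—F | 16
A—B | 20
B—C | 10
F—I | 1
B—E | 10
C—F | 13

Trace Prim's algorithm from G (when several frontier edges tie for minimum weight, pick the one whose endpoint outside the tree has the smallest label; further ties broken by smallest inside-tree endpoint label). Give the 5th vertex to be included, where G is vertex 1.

Prim's algorithm from G:
Step 1: cheapest edge leaving the tree is E—G (9); add E.
Step 2: cheapest edge leaving the tree is B—E (10); add B.
Step 3: cheapest edge leaving the tree is B—C (10); add C.
Step 4: cheapest edge leaving the tree is B—D (12); add D.
Step 5: cheapest edge leaving the tree is D—H (7); add H.
Step 6: cheapest edge leaving the tree is F—H (7); add F.
Step 7: cheapest edge leaving the tree is F—I (1); add I.
Step 8: cheapest edge leaving the tree is A—E (16); add A.
Vertex order: G, E, B, C, D, H, F, I, A. The 5th vertex is D.

D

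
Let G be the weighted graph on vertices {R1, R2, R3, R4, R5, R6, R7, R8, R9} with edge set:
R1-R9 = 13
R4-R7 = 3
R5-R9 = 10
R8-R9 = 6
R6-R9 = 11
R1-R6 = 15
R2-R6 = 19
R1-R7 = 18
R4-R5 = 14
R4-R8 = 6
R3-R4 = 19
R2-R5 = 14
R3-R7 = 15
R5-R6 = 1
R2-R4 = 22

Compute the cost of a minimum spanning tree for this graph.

68

Sort edges by weight, then run Kruskal:
R5-R6 (1): add — endpoints in different components.
R4-R7 (3): add — endpoints in different components.
R4-R8 (6): add — endpoints in different components.
R8-R9 (6): add — endpoints in different components.
R5-R9 (10): add — endpoints in different components.
R6-R9 (11): skip — R9 and R6 already connected.
R1-R9 (13): add — endpoints in different components.
R2-R5 (14): add — endpoints in different components.
R4-R5 (14): skip — R5 and R4 already connected.
R1-R6 (15): skip — R6 and R1 already connected.
R3-R7 (15): add — endpoints in different components.
MST edges: R5-R6, R4-R7, R4-R8, R8-R9, R5-R9, R1-R9, R2-R5, R3-R7; total weight 1+3+6+6+10+13+14+15 = 68.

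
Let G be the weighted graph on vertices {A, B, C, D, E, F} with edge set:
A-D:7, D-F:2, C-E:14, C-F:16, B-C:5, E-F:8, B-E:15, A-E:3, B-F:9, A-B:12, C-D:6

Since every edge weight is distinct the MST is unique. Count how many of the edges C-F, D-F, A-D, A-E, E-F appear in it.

Kruskal's algorithm — process edges by increasing weight (ties by edge label):
D-F (2): add — endpoints in different components.
A-E (3): add — endpoints in different components.
B-C (5): add — endpoints in different components.
C-D (6): add — endpoints in different components.
A-D (7): add — endpoints in different components.
MST edge set: {D-F, A-E, B-C, C-D, A-D}.
Of the listed edges, {D-F, A-D, A-E} are in the MST → 3.

3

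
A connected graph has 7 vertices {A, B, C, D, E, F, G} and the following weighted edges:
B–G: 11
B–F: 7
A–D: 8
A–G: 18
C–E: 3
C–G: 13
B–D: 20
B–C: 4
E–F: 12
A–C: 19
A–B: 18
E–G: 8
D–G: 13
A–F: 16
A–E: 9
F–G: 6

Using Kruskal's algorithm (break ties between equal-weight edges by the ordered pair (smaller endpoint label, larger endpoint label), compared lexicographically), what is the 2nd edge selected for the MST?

B-C

Kruskal's algorithm — process edges by increasing weight (ties by edge label):
C–E (3): add — endpoints in different components.
B–C (4): add — endpoints in different components.
F–G (6): add — endpoints in different components.
B–F (7): add — endpoints in different components.
A–D (8): add — endpoints in different components.
E–G (8): skip — E and G already connected.
A–E (9): add — endpoints in different components.
The 2nd edge added is B–C.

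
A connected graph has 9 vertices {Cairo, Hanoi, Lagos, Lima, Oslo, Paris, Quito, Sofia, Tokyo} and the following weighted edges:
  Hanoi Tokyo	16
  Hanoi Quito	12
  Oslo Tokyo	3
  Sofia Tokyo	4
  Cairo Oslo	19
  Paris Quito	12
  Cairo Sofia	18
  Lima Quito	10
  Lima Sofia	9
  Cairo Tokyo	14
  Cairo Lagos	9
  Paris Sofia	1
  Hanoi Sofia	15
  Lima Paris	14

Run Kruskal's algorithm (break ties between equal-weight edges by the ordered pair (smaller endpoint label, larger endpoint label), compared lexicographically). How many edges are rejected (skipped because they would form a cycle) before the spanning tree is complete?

Kruskal: consider edges lightest-first.
Paris Sofia (1): add — endpoints in different components.
Oslo Tokyo (3): add — endpoints in different components.
Sofia Tokyo (4): add — endpoints in different components.
Cairo Lagos (9): add — endpoints in different components.
Lima Sofia (9): add — endpoints in different components.
Lima Quito (10): add — endpoints in different components.
Hanoi Quito (12): add — endpoints in different components.
Paris Quito (12): skip — Quito and Paris already connected.
Cairo Tokyo (14): add — endpoints in different components.
Edges rejected before the tree was complete: 1.

1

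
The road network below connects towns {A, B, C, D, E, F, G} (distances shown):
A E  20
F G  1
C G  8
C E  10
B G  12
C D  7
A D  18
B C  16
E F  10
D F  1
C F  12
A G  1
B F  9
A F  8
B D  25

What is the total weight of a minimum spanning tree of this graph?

29

Prim's algorithm from F:
Step 1: cheapest edge leaving the tree is D F (1); add D.
Step 2: cheapest edge leaving the tree is F G (1); add G.
Step 3: cheapest edge leaving the tree is A G (1); add A.
Step 4: cheapest edge leaving the tree is C D (7); add C.
Step 5: cheapest edge leaving the tree is B F (9); add B.
Step 6: cheapest edge leaving the tree is C E (10); add E.
MST edges: D F, F G, A G, C D, B F, C E; total weight 1+1+1+7+9+10 = 29.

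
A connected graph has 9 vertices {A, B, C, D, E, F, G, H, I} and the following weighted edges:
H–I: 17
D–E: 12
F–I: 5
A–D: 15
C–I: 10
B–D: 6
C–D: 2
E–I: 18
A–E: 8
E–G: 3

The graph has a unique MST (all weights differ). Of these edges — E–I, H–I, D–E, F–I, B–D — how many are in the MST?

Sort edges by weight, then run Kruskal:
C–D (2): add — endpoints in different components.
E–G (3): add — endpoints in different components.
F–I (5): add — endpoints in different components.
B–D (6): add — endpoints in different components.
A–E (8): add — endpoints in different components.
C–I (10): add — endpoints in different components.
D–E (12): add — endpoints in different components.
A–D (15): skip — A and D already connected.
H–I (17): add — endpoints in different components.
MST edge set: {C–D, E–G, F–I, B–D, A–E, C–I, D–E, H–I}.
Of the listed edges, {H–I, D–E, F–I, B–D} are in the MST → 4.

4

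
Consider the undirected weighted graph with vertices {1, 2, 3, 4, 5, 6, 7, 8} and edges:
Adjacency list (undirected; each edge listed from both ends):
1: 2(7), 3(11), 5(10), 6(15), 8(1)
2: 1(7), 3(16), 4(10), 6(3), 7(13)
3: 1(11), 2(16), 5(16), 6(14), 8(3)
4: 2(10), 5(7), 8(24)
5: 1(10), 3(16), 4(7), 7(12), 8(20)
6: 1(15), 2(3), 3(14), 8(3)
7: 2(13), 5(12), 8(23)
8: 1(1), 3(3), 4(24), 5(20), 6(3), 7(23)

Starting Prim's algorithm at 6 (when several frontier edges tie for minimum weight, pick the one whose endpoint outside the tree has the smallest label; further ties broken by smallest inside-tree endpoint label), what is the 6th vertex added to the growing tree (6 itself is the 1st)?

4

Prim, starting at 6.
Step 1: cheapest edge leaving the tree is 2—6 (3); add 2.
Step 2: cheapest edge leaving the tree is 6—8 (3); add 8.
Step 3: cheapest edge leaving the tree is 1—8 (1); add 1.
Step 4: cheapest edge leaving the tree is 3—8 (3); add 3.
Step 5: cheapest edge leaving the tree is 2—4 (10); add 4.
Step 6: cheapest edge leaving the tree is 4—5 (7); add 5.
Step 7: cheapest edge leaving the tree is 5—7 (12); add 7.
Vertex order: 6, 2, 8, 1, 3, 4, 5, 7. The 6th vertex is 4.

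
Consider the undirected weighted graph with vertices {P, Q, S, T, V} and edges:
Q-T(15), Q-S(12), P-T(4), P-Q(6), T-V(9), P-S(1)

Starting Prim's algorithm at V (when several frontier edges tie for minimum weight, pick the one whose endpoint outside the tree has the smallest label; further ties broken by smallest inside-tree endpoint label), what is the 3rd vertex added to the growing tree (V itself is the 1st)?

P

Grow the tree from V using Prim:
Step 1: cheapest edge leaving the tree is T-V (9); add T.
Step 2: cheapest edge leaving the tree is P-T (4); add P.
Step 3: cheapest edge leaving the tree is P-S (1); add S.
Step 4: cheapest edge leaving the tree is P-Q (6); add Q.
Vertex order: V, T, P, S, Q. The 3rd vertex is P.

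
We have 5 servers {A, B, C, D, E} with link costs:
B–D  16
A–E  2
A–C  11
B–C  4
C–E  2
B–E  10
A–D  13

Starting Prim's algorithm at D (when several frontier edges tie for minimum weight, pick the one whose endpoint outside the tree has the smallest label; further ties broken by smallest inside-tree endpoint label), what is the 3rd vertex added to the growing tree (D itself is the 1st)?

E

Prim, starting at D.
Step 1: cheapest edge leaving the tree is A–D (13); add A.
Step 2: cheapest edge leaving the tree is A–E (2); add E.
Step 3: cheapest edge leaving the tree is C–E (2); add C.
Step 4: cheapest edge leaving the tree is B–C (4); add B.
Vertex order: D, A, E, C, B. The 3rd vertex is E.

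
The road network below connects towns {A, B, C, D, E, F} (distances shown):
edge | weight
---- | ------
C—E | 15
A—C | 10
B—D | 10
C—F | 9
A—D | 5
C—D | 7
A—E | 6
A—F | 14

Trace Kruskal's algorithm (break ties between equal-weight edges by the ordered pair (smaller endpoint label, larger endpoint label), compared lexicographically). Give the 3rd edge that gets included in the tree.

C-D

Kruskal's algorithm — process edges by increasing weight (ties by edge label):
A—D (5): add — endpoints in different components.
A—E (6): add — endpoints in different components.
C—D (7): add — endpoints in different components.
C—F (9): add — endpoints in different components.
A—C (10): skip — A and C already connected.
B—D (10): add — endpoints in different components.
The 3rd edge added is C—D.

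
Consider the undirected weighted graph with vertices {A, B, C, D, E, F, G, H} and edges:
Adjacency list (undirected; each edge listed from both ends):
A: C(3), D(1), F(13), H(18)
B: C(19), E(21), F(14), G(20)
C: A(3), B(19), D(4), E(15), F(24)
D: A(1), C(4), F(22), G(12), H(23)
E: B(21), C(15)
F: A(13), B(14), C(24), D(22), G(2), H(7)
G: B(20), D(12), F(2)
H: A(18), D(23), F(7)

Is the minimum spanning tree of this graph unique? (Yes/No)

Yes

Kruskal: consider edges lightest-first.
A–D (1): add — endpoints in different components.
F–G (2): add — endpoints in different components.
A–C (3): add — endpoints in different components.
C–D (4): skip — C and D already connected.
F–H (7): add — endpoints in different components.
D–G (12): add — endpoints in different components.
A–F (13): skip — A and F already connected.
B–F (14): add — endpoints in different components.
C–E (15): add — endpoints in different components.
Every non-tree edge has weight strictly greater than the heaviest edge on the tree path between its endpoints, so the MST is unique.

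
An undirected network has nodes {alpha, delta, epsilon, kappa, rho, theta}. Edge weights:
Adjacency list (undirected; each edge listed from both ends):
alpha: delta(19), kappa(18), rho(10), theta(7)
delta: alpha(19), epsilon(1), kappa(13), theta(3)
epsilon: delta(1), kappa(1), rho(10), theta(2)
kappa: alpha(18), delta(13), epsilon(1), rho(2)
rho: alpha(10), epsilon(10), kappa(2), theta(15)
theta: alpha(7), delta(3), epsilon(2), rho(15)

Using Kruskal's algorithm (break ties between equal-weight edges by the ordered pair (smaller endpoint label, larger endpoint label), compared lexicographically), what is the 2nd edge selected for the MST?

epsilon-kappa

Sort edges by weight, then run Kruskal:
delta-epsilon (1): add — endpoints in different components.
epsilon-kappa (1): add — endpoints in different components.
epsilon-theta (2): add — endpoints in different components.
kappa-rho (2): add — endpoints in different components.
delta-theta (3): skip — theta and delta already connected.
alpha-theta (7): add — endpoints in different components.
The 2nd edge added is epsilon-kappa.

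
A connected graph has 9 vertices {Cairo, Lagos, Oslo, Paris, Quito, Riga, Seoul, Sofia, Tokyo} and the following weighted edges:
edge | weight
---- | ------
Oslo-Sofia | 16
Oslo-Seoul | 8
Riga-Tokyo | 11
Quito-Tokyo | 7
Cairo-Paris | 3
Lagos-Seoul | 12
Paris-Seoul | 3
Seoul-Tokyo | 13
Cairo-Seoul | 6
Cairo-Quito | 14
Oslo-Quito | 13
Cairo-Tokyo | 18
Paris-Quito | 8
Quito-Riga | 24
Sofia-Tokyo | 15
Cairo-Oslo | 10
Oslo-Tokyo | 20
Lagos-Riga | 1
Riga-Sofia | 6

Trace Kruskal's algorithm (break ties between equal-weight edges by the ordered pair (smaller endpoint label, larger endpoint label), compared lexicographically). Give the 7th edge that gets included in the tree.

Sort edges by weight, then run Kruskal:
Lagos-Riga (1): add — endpoints in different components.
Cairo-Paris (3): add — endpoints in different components.
Paris-Seoul (3): add — endpoints in different components.
Cairo-Seoul (6): skip — Cairo and Seoul already connected.
Riga-Sofia (6): add — endpoints in different components.
Quito-Tokyo (7): add — endpoints in different components.
Oslo-Seoul (8): add — endpoints in different components.
Paris-Quito (8): add — endpoints in different components.
Cairo-Oslo (10): skip — Oslo and Cairo already connected.
Riga-Tokyo (11): add — endpoints in different components.
The 7th edge added is Paris-Quito.

Paris-Quito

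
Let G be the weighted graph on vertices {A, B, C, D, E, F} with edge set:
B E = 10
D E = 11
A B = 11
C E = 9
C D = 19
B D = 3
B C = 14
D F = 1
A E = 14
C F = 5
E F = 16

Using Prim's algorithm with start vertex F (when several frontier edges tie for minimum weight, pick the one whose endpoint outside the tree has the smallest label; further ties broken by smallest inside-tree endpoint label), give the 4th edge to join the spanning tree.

Prim's algorithm from F:
Step 1: cheapest edge leaving the tree is D F (1); add D.
Step 2: cheapest edge leaving the tree is B D (3); add B.
Step 3: cheapest edge leaving the tree is C F (5); add C.
Step 4: cheapest edge leaving the tree is C E (9); add E.
Step 5: cheapest edge leaving the tree is A B (11); add A.
The 4th edge added is C E.

C-E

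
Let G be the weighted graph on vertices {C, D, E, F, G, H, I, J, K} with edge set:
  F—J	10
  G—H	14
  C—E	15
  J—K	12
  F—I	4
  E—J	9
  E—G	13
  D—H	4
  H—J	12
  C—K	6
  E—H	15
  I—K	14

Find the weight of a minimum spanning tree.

Prim's algorithm from J:
Step 1: frontier [E—J 9, F—J 10, H—J 12, J—K 12] → take E—J (9); add E.
Step 2: frontier [E—G 13, C—E 15, E—H 15, F—J 10, H—J 12, J—K 12] → take F—J (10); add F.
Step 3: frontier [E—G 13, C—E 15, E—H 15, F—I 4, H—J 12, J—K 12] → take F—I (4); add I.
Step 4: frontier [E—G 13, C—E 15, E—H 15, I—K 14, H—J 12, J—K 12] → take H—J (12); add H.
Step 5: frontier [E—G 13, C—E 15, D—H 4, G—H 14, I—K 14, J—K 12] → take D—H (4); add D.
Step 6: frontier [E—G 13, C—E 15, G—H 14, I—K 14, J—K 12] → take J—K (12); add K.
Step 7: frontier [E—G 13, C—E 15, G—H 14, C—K 6] → take C—K (6); add C.
Step 8: frontier [E—G 13, G—H 14] → take E—G (13); add G.
MST edges: E—J, F—J, F—I, H—J, D—H, J—K, C—K, E—G; total weight 9+10+4+12+4+12+6+13 = 70.

70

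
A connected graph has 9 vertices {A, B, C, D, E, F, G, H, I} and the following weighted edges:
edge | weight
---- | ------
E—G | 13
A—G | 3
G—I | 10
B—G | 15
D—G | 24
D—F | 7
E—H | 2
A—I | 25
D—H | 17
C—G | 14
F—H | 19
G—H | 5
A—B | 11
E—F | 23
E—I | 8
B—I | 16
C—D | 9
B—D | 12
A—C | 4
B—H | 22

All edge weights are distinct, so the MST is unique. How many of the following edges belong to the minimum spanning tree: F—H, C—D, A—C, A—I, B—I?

2

Kruskal's algorithm — process edges by increasing weight (ties by edge label):
E—H (2): add — endpoints in different components.
A—G (3): add — endpoints in different components.
A—C (4): add — endpoints in different components.
G—H (5): add — endpoints in different components.
D—F (7): add — endpoints in different components.
E—I (8): add — endpoints in different components.
C—D (9): add — endpoints in different components.
G—I (10): skip — G and I already connected.
A—B (11): add — endpoints in different components.
MST edge set: {E—H, A—G, A—C, G—H, D—F, E—I, C—D, A—B}.
Of the listed edges, {C—D, A—C} are in the MST → 2.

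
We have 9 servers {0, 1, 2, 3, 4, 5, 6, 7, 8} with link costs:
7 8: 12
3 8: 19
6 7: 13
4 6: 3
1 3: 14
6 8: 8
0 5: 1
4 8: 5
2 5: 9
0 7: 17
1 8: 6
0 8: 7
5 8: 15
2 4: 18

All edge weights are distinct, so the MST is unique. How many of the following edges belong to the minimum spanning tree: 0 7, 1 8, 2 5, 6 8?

Kruskal's algorithm — process edges by increasing weight (ties by edge label):
0 5 (1): add — endpoints in different components.
4 6 (3): add — endpoints in different components.
4 8 (5): add — endpoints in different components.
1 8 (6): add — endpoints in different components.
0 8 (7): add — endpoints in different components.
6 8 (8): skip — 6 and 8 already connected.
2 5 (9): add — endpoints in different components.
7 8 (12): add — endpoints in different components.
6 7 (13): skip — 6 and 7 already connected.
1 3 (14): add — endpoints in different components.
MST edge set: {0 5, 4 6, 4 8, 1 8, 0 8, 2 5, 7 8, 1 3}.
Of the listed edges, {1 8, 2 5} are in the MST → 2.

2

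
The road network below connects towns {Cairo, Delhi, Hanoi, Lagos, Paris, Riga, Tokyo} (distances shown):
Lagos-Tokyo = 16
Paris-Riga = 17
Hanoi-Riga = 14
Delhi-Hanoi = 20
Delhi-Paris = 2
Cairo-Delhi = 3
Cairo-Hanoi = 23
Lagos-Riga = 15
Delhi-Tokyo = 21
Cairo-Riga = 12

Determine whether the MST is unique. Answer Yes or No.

Yes

Kruskal's algorithm — process edges by increasing weight (ties by edge label):
Delhi-Paris (2): add. Components now {Lagos} {Riga} {Tokyo} {Cairo} {Hanoi} {Delhi,Paris}
Cairo-Delhi (3): add. Components now {Lagos} {Riga} {Tokyo} {Cairo,Delhi,Paris} {Hanoi}
Cairo-Riga (12): add. Components now {Lagos} {Cairo,Delhi,Paris,Riga} {Tokyo} {Hanoi}
Hanoi-Riga (14): add. Components now {Lagos} {Cairo,Delhi,Hanoi,Paris,Riga} {Tokyo}
Lagos-Riga (15): add. Components now {Cairo,Delhi,Hanoi,Lagos,Paris,Riga} {Tokyo}
Lagos-Tokyo (16): add. Components now {Cairo,Delhi,Hanoi,Lagos,Paris,Riga,Tokyo}
Every non-tree edge has weight strictly greater than the heaviest edge on the tree path between its endpoints, so the MST is unique.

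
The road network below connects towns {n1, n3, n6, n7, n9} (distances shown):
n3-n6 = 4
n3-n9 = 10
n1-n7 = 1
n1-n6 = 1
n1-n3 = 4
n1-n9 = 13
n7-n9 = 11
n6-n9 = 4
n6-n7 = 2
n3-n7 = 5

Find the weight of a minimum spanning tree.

Grow the tree from n7 using Prim:
Step 1: frontier [n1-n7 1, n6-n7 2, n3-n7 5, n7-n9 11] → take n1-n7 (1); add n1.
Step 2: frontier [n1-n6 1, n1-n3 4, n1-n9 13, n6-n7 2, n3-n7 5, n7-n9 11] → take n1-n6 (1); add n6.
Step 3: frontier [n1-n3 4, n1-n9 13, n3-n6 4, n6-n9 4, n3-n7 5, n7-n9 11] → take n1-n3 (4); add n3.
Step 4: frontier [n1-n9 13, n3-n9 10, n6-n9 4, n7-n9 11] → take n6-n9 (4); add n9.
MST edges: n1-n7, n1-n6, n1-n3, n6-n9; total weight 1+1+4+4 = 10.

10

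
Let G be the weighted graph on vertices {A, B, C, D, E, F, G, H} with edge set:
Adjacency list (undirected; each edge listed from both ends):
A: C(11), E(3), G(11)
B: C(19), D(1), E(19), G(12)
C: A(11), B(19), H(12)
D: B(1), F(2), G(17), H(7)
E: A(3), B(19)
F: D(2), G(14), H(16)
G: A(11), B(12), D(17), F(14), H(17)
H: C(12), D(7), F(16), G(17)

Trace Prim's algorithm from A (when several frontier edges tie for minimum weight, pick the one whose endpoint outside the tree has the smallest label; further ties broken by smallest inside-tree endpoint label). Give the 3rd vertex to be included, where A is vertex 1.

C

Prim, starting at A.
Step 1: cheapest edge leaving the tree is A—E (3); add E.
Step 2: cheapest edge leaving the tree is A—C (11); add C.
Step 3: cheapest edge leaving the tree is A—G (11); add G.
Step 4: cheapest edge leaving the tree is B—G (12); add B.
Step 5: cheapest edge leaving the tree is B—D (1); add D.
Step 6: cheapest edge leaving the tree is D—F (2); add F.
Step 7: cheapest edge leaving the tree is D—H (7); add H.
Vertex order: A, E, C, G, B, D, F, H. The 3rd vertex is C.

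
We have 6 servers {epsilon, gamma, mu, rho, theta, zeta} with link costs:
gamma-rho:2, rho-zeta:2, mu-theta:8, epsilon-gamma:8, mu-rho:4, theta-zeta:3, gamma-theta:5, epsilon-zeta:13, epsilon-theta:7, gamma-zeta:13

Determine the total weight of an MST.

18

Sort edges by weight, then run Kruskal:
gamma-rho (2): add. Components now {theta} {gamma,rho} {epsilon} {mu} {zeta}
rho-zeta (2): add. Components now {theta} {gamma,rho,zeta} {epsilon} {mu}
theta-zeta (3): add. Components now {gamma,rho,theta,zeta} {epsilon} {mu}
mu-rho (4): add. Components now {gamma,mu,rho,theta,zeta} {epsilon}
gamma-theta (5): skip — theta and gamma already connected.
epsilon-theta (7): add. Components now {epsilon,gamma,mu,rho,theta,zeta}
MST edges: gamma-rho, rho-zeta, theta-zeta, mu-rho, epsilon-theta; total weight 2+2+3+4+7 = 18.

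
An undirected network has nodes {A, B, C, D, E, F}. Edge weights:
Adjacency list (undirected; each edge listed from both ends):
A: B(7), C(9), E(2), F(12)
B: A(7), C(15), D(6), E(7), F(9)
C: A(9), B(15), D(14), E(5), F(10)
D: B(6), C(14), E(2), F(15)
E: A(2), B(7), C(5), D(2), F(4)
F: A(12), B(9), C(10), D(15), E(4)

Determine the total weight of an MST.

19

Grow the tree from F using Prim:
Step 1: frontier [E–F 4, B–F 9, C–F 10, A–F 12, D–F 15] → take E–F (4); add E.
Step 2: frontier [A–E 2, D–E 2, C–E 5, B–E 7, B–F 9, C–F 10, A–F 12, D–F 15] → take A–E (2); add A.
Step 3: frontier [A–B 7, A–C 9, D–E 2, C–E 5, B–E 7, B–F 9, C–F 10, D–F 15] → take D–E (2); add D.
Step 4: frontier [A–B 7, A–C 9, B–D 6, C–D 14, C–E 5, B–E 7, B–F 9, C–F 10] → take C–E (5); add C.
Step 5: frontier [A–B 7, B–C 15, B–D 6, B–E 7, B–F 9] → take B–D (6); add B.
MST edges: E–F, A–E, D–E, C–E, B–D; total weight 4+2+2+5+6 = 19.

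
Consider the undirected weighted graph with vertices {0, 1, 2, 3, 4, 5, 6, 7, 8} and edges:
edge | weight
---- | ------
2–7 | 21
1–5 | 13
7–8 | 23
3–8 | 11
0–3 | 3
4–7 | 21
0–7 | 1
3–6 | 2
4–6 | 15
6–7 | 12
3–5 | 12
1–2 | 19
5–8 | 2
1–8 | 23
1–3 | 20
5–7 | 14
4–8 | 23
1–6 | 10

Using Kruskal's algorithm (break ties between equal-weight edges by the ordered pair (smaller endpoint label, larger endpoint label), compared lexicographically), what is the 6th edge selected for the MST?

3-8

Sort edges by weight, then run Kruskal:
0–7 (1): add — endpoints in different components.
3–6 (2): add — endpoints in different components.
5–8 (2): add — endpoints in different components.
0–3 (3): add — endpoints in different components.
1–6 (10): add — endpoints in different components.
3–8 (11): add — endpoints in different components.
3–5 (12): skip — 3 and 5 already connected.
6–7 (12): skip — 6 and 7 already connected.
1–5 (13): skip — 1 and 5 already connected.
5–7 (14): skip — 5 and 7 already connected.
4–6 (15): add — endpoints in different components.
1–2 (19): add — endpoints in different components.
The 6th edge added is 3–8.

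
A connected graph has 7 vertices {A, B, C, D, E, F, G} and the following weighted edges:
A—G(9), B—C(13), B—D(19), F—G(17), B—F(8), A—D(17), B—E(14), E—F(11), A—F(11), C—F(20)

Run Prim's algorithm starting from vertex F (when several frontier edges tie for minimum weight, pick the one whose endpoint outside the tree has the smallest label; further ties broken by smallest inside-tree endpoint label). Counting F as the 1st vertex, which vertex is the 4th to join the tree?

Prim's algorithm from F:
Step 1: cheapest edge leaving the tree is B—F (8); add B.
Step 2: cheapest edge leaving the tree is A—F (11); add A.
Step 3: cheapest edge leaving the tree is A—G (9); add G.
Step 4: cheapest edge leaving the tree is E—F (11); add E.
Step 5: cheapest edge leaving the tree is B—C (13); add C.
Step 6: cheapest edge leaving the tree is A—D (17); add D.
Vertex order: F, B, A, G, E, C, D. The 4th vertex is G.

G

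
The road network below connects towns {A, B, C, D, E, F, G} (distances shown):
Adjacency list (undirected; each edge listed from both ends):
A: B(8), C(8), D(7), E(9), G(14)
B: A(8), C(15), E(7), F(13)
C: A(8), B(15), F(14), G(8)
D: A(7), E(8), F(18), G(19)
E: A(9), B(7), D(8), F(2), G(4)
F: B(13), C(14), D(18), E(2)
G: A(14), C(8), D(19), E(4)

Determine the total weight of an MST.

36

Grow the tree from E using Prim:
Step 1: cheapest edge leaving the tree is E-F (2); add F.
Step 2: cheapest edge leaving the tree is E-G (4); add G.
Step 3: cheapest edge leaving the tree is B-E (7); add B.
Step 4: cheapest edge leaving the tree is A-B (8); add A.
Step 5: cheapest edge leaving the tree is A-D (7); add D.
Step 6: cheapest edge leaving the tree is A-C (8); add C.
MST edges: E-F, E-G, B-E, A-B, A-D, A-C; total weight 2+4+7+8+7+8 = 36.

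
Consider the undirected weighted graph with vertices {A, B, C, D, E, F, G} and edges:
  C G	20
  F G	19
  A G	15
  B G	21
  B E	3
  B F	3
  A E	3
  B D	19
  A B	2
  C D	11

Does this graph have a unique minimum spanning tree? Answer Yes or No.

No

Kruskal's algorithm — process edges by increasing weight (ties by edge label):
A B (2): add. Components now {A,B} {C} {D} {E} {F} {G}
A E (3): add. Components now {A,B,E} {C} {D} {F} {G}
B E (3): skip — B and E already connected.
B F (3): add. Components now {A,B,E,F} {C} {D} {G}
C D (11): add. Components now {A,B,E,F} {C,D} {G}
A G (15): add. Components now {A,B,E,F,G} {C,D}
B D (19): add. Components now {A,B,C,D,E,F,G}
Non-tree edge B E has weight 3, equal to the heaviest edge on its tree cycle — swapping gives another MST of the same weight. Not unique.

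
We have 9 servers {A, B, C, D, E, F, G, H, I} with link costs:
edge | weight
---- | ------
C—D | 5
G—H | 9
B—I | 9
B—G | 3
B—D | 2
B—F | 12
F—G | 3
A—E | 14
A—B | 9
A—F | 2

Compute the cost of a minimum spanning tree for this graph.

47

Grow the tree from G using Prim:
Step 1: frontier [B—G 3, F—G 3, G—H 9] → take B—G (3); add B.
Step 2: frontier [B—D 2, A—B 9, B—I 9, B—F 12, F—G 3, G—H 9] → take B—D (2); add D.
Step 3: frontier [A—B 9, B—I 9, B—F 12, C—D 5, F—G 3, G—H 9] → take F—G (3); add F.
Step 4: frontier [A—B 9, B—I 9, C—D 5, A—F 2, G—H 9] → take A—F (2); add A.
Step 5: frontier [A—E 14, B—I 9, C—D 5, G—H 9] → take C—D (5); add C.
Step 6: frontier [A—E 14, B—I 9, G—H 9] → take G—H (9); add H.
Step 7: frontier [A—E 14, B—I 9] → take B—I (9); add I.
Step 8: frontier [A—E 14] → take A—E (14); add E.
MST edges: B—G, B—D, F—G, A—F, C—D, G—H, B—I, A—E; total weight 3+2+3+2+5+9+9+14 = 47.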